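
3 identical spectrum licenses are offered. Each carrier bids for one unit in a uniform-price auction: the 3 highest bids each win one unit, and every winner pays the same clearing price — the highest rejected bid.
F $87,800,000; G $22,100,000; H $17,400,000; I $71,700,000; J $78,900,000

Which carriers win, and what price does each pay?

Ordering the bids: 87,800,000 (F), 78,900,000 (J), 71,700,000 (I), 22,100,000 (G), 17,400,000 (H)
Winners (3 units): F, J, I.
Clearing price = highest rejected bid = $22,100,000.

F, J, I; each pays $22,100,000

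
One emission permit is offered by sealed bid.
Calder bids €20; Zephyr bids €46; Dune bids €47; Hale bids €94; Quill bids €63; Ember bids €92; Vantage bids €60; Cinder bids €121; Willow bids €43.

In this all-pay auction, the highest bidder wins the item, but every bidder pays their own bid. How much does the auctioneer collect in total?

Total revenue: €586

All-pay auction: the highest bidder wins the item, but every bidder pays their own bid.
Bids ranked: 121 (Cinder) > 94 (Hale) > 92 (Ember) > 63 (Quill) > 60 (Vantage) > 47 (Dune) > …
Cinder wins with the top bid; all bids are sunk regardless.
Every bidder forfeits their bid regardless of winning.
Revenue = 20 + 46 + 47 + 94 + 63 + 92 + 60 + 121 + 43 = €586.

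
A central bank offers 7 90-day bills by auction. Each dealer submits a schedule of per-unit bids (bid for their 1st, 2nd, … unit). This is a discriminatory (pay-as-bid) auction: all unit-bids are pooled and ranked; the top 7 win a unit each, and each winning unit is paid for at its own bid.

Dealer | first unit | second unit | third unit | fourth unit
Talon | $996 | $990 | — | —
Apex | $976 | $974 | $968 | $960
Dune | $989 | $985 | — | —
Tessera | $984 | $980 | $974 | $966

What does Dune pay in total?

Dune pays $1,974

Pooled unit-bids ranked (top 7): 996 (Talon-1), 990 (Talon-2), 989 (Dune-1), 985 (Dune-2), 984 (Tessera-1), 980 (Tessera-2), 976 (Apex-1)
Next rejected bid: $974 (not a price — pay-as-bid).
Dune's winning unit-bids: 989 + 985 = $1,974.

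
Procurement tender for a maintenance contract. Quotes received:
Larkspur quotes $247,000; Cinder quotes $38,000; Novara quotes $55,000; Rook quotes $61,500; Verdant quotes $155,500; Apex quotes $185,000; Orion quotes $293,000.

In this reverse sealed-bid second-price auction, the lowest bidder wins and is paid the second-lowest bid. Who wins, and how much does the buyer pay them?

Reverse sealed-bid second-price auction: the lowest bidder wins and is paid the second-lowest bid.
Bids in order: 38,000 (Cinder) < 55,000 (Novara) < 61,500 (Rook) < 155,500 (Verdant) < 185,000 (Apex) < 247,000 (Larkspur) < …
Cinder is lowest; is paid the second-lowest bid, $55,000.

Cinder is paid $55,000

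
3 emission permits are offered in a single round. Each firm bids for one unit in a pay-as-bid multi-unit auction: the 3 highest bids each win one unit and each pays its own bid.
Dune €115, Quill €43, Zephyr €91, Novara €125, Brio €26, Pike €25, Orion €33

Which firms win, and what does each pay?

Sorting: 125 (Novara), 115 (Dune), 91 (Zephyr), 43 (Quill), 33 (Orion), …
The 3 highest are Novara, Dune, Zephyr.
Each winner pays its own bid: Novara €125, Dune €115, Zephyr €91.

Novara €125, Dune €115, Zephyr €91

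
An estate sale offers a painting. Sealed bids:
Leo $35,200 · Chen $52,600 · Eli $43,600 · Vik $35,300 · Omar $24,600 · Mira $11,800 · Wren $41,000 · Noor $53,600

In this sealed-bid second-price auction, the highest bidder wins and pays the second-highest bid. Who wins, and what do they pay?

Noor pays $52,600

Bids ranked: 53,600 (Noor) > 52,600 (Chen) > 43,600 (Eli) > 41,000 (Wren) > 35,300 (Vik) > 35,200 (Leo) > …
Second-price: Noor pays Chen's bid of $52,600.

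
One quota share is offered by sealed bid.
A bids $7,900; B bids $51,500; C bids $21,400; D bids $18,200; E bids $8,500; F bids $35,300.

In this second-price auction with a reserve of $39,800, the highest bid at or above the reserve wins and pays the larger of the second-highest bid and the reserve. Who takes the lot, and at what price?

Bids ranked: 51,500 (B) > 35,300 (F) > 21,400 (C) > 18,200 (D) > 8,500 (E) > 7,900 (A)
B has the top bid at or above the reserve ($51,500).
Second-highest bid $35,300 is below the reserve $39,800, so the reserve binds → payment $39,800.

B pays $39,800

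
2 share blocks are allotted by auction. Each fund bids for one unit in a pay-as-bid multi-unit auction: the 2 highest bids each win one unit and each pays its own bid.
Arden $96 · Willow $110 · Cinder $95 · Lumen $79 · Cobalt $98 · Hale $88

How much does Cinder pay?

Cinder pays $0

Ordering the bids: 110 (Willow), 98 (Cobalt), 96 (Arden), 95 (Cinder), …
Top 2: Willow, Cobalt.
Cinder does not win → $0.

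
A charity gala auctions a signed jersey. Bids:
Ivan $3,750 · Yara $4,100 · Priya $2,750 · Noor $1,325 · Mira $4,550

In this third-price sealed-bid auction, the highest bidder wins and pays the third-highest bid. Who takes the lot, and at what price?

Mira pays $3,750

Sorting bids: 4,550 (Mira) > 4,100 (Yara) > 3,750 (Ivan) > 2,750 (Priya) > 1,325 (Noor)
Mira wins; payment is bid #3 in the ranking = $3,750.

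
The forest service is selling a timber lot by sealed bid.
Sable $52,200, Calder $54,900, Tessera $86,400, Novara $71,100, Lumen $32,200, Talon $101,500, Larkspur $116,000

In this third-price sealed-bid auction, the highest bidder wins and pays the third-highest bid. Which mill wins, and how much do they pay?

Third-price sealed-bid auction: the highest bidder wins and pays the third-highest bid.
Bids in order: 116,000 (Larkspur) > 101,500 (Talon) > 86,400 (Tessera) > 71,100 (Novara) > 54,900 (Calder) > 52,200 (Sable) > …
Larkspur is highest; pays the third-highest bid, $86,400.

Larkspur pays $86,400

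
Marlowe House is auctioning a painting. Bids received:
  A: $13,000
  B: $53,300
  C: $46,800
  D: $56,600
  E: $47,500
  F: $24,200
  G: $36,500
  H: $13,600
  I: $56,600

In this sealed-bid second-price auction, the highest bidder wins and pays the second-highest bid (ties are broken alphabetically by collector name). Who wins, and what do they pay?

Bids in order: 56,600 (D) > 56,600 (I) > 53,300 (B) > 47,500 (E) > 46,800 (C) > 36,500 (G) > …
D and I tie at $56,600; tie-break gives it to D.
D wins with the highest bid; price is set by the runner-up at $56,600.

D pays $56,600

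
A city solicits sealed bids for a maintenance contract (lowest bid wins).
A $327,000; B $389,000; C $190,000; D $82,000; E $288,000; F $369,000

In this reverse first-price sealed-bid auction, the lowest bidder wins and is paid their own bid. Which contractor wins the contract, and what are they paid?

Bids ranked: 82,000 (D) < 190,000 (C) < 288,000 (E) < 327,000 (A) < 369,000 (F) < 389,000 (B)
First-price: D is paid what they bid, $82,000.

D is paid $82,000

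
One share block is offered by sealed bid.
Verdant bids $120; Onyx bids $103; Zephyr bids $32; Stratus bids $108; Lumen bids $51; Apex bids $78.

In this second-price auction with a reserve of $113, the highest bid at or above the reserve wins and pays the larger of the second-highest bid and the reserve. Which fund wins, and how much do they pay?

Bids ranked: 120 (Verdant) > 108 (Stratus) > 103 (Onyx) > 78 (Apex) > 51 (Lumen) > 32 (Zephyr)
Verdant has the top bid at or above the reserve ($120).
Second-highest bid $108 is below the reserve $113, so the reserve binds → payment $113.

Verdant pays $113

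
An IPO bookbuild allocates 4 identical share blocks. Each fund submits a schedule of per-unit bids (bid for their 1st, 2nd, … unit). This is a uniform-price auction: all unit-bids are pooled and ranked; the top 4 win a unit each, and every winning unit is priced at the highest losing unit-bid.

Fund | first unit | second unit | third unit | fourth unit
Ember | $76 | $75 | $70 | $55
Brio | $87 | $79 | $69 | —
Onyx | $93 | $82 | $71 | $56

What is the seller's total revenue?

Total revenue: $304

All unit-bids, highest first — top 4: 93 (Onyx-1), 87 (Brio-1), 82 (Onyx-2), 79 (Brio-2)
The (k+1)-th unit-bid is $76.
Allocation: Brio 2, Onyx 2. Every unit priced at $76.
Revenue = 4 × 76 = $304.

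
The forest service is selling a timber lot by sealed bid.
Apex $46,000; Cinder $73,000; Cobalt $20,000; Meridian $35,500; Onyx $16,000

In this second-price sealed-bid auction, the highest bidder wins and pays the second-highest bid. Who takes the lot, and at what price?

Sorting bids: 73,000 (Cinder) > 46,000 (Apex) > 35,500 (Meridian) > 20,000 (Cobalt) > 16,000 (Onyx)
Cinder is highest; pays the second-highest bid, $46,000.

Cinder pays $46,000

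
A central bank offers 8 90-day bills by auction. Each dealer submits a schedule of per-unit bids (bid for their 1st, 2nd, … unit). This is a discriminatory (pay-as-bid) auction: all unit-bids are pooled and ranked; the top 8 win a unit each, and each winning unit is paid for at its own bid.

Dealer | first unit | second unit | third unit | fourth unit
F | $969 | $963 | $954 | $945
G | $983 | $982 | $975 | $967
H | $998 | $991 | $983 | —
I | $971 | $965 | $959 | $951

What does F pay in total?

Merging the schedules and taking the best 8: 998 (H-1), 991 (H-2), 983 (G-1), 983 (H-3), 982 (G-2), 975 (G-3), 971 (I-1), 969 (F-1)
Next rejected bid: $967 (not a price — pay-as-bid).
F's winning unit-bids: 969 = $969.

F pays $969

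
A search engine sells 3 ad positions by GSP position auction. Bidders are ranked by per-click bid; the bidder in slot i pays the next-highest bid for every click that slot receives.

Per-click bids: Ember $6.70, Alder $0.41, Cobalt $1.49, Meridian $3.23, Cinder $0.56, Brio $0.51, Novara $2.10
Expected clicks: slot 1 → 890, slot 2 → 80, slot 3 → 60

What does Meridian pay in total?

Meridian pays $168.00

Sorting advertisers: $6.70 (Ember) > $3.23 (Meridian) > $2.10 (Novara) > $1.49 (Cobalt) > …
Meridian holds slot 2 → pays next bid $2.10 × 80 clicks = $168.00.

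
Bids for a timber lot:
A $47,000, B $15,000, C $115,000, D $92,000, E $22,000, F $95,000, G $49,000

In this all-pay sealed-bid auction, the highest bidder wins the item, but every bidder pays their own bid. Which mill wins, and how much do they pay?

C pays $115,000

Rule: the highest bidder wins the item, but every bidder pays their own bid.
Sorting bids: 115,000 (C) > 95,000 (F) > 92,000 (D) > 49,000 (G) > 47,000 (A) > 22,000 (E) > …
C is highest and takes the item; every bidder forfeits their bid.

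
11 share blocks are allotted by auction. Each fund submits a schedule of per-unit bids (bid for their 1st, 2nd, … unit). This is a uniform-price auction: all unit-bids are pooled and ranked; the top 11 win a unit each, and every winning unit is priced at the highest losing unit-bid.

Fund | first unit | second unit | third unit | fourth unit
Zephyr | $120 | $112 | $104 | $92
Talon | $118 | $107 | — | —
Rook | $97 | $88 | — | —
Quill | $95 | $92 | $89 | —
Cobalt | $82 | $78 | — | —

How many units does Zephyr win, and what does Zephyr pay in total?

All unit-bids, highest first — top 11: 120 (Zephyr-1), 118 (Talon-1), 112 (Zephyr-2), 107 (Talon-2), 104 (Zephyr-3), 97 (Rook-1), 95 (Quill-1), 92 (Zephyr-4), 92 (Quill-2), 89 (Quill-3), 88 (Rook-2)
First bid not allocated: $82.
Zephyr wins 4 unit(s) at $82 each.

Zephyr: 4 units, pays $328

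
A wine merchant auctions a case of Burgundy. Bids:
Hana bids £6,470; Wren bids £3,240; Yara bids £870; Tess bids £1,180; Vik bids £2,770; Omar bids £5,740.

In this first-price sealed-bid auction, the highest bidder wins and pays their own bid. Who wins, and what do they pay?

Hana pays £6,470

Sorting bids: 6,470 (Hana) > 5,740 (Omar) > 3,240 (Wren) > 2,770 (Vik) > 1,180 (Tess) > 870 (Yara)
Hana has the highest bid and pays exactly that: £6,470.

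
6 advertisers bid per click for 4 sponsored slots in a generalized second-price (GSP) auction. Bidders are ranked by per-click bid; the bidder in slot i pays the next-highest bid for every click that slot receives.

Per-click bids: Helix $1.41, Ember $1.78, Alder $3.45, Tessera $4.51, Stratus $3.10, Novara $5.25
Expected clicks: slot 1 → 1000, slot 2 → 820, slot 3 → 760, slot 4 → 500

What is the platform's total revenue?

Total revenue: $10585.00

Per-click bids in order: $5.25 (Novara) > $4.51 (Tessera) > $3.45 (Alder) > $3.10 (Stratus) > $1.78 (Ember) > …
Slot 1: Novara pays $4.51 × 1000 = $4510.00
Slot 2: Tessera pays $3.45 × 820 = $2829.00
Slot 3: Alder pays $3.10 × 760 = $2356.00
Slot 4: Stratus pays $1.78 × 500 = $890.00
Total = $10585.00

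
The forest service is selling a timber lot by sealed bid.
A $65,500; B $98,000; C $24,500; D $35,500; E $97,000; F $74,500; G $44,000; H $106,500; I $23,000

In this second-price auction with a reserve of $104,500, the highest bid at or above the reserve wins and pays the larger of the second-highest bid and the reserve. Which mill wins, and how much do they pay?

H pays $104,500

Second-price auction with a reserve of $104,500: the highest bid at or above the reserve wins and pays the larger of the second-highest bid and the reserve.
Bids in order: 106,500 (H) > 98,000 (B) > 97,000 (E) > 74,500 (F) > 65,500 (A) > 44,000 (G) > …
H has the top bid at or above the reserve ($106,500).
max(second-highest $98,000, reserve $104,500) = $104,500.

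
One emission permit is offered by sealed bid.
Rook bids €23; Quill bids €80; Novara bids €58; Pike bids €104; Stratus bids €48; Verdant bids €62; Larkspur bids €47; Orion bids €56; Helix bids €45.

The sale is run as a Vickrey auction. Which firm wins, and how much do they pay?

Pike pays €80

Vickrey auction: the highest bidder wins and pays the second-highest bid.
Bids ranked: 104 (Pike) > 80 (Quill) > 62 (Verdant) > 58 (Novara) > 56 (Orion) > 48 (Stratus) > …
Second-price: Pike pays Quill's bid of €80.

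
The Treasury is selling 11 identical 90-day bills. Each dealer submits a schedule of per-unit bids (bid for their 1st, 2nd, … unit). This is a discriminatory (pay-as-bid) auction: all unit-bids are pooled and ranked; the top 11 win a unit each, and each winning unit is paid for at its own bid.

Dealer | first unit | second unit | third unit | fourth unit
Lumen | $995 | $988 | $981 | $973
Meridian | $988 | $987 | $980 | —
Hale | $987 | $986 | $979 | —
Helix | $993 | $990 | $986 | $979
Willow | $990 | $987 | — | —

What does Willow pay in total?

Merging the schedules and taking the best 11: 995 (Lumen-1), 993 (Helix-1), 990 (Helix-2), 990 (Willow-1), 988 (Lumen-2), 988 (Meridian-1), 987 (Meridian-2), 987 (Hale-1), 987 (Willow-2), 986 (Hale-2), 986 (Helix-3)
Next rejected bid: $981 (not a price — pay-as-bid).
Willow's winning unit-bids: 990 + 987 = $1,977.

Willow pays $1,977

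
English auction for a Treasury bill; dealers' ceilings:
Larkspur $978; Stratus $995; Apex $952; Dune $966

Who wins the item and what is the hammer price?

Rule: the price rises until one bidder remains; the winner pays the price at which the last rival dropped out.
Sorting limits: 995 (Stratus) > 978 (Larkspur) > 966 (Dune) > 952 (Apex)
Bidding ends when Larkspur exits at $978; Stratus takes it.

Stratus wins at $978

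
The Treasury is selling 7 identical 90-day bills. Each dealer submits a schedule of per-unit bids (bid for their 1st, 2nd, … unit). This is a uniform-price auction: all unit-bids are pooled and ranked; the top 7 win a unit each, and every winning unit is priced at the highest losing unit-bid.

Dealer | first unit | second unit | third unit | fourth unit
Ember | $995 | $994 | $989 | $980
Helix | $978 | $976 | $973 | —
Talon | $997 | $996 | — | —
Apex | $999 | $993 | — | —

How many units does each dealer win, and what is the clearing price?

Apex 2, Ember 3, Talon 2; clearing price $980

All unit-bids, highest first — top 7: 999 (Apex-1), 997 (Talon-1), 996 (Talon-2), 995 (Ember-1), 994 (Ember-2), 993 (Apex-2), 989 (Ember-3)
First bid not allocated: $980.
Allocation: Apex 2, Ember 3, Talon 2.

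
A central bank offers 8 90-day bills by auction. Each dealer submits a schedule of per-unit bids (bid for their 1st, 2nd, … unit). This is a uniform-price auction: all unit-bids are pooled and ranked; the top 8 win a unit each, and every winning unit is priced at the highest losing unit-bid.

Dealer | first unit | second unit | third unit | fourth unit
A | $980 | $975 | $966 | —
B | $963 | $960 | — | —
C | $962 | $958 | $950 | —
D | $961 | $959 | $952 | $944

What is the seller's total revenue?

All unit-bids, highest first — top 8: 980 (A-1), 975 (A-2), 966 (A-3), 963 (B-1), 962 (C-1), 961 (D-1), 960 (B-2), 959 (D-2)
Highest rejected unit-bid = $958.
Allocation: A 3, B 2, C 1, D 2. Every unit priced at $958.
Revenue = 8 × 958 = $7,664.

Total revenue: $7,664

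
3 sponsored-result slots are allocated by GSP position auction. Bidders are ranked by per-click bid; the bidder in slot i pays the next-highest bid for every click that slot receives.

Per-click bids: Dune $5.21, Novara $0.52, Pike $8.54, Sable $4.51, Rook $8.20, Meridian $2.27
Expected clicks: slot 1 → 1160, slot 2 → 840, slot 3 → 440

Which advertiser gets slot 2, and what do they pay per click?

Rook; $5.21 per click

Ranked by bid: $8.54 (Pike) > $8.20 (Rook) > $5.21 (Dune) > $4.51 (Sable) > …
Slot 2 goes to the second-ranked bidder, Rook, who pays the next bid down: $5.21/click.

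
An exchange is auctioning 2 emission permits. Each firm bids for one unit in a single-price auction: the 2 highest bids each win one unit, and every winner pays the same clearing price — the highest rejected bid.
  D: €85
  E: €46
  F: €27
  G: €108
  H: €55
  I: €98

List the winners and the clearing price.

Bids ranked high→low: 108 (G), 98 (I), 85 (D), 55 (H), …
Top 2: G, I.
First losing bid is D's €85, which sets the uniform price.

G, I; each pays €85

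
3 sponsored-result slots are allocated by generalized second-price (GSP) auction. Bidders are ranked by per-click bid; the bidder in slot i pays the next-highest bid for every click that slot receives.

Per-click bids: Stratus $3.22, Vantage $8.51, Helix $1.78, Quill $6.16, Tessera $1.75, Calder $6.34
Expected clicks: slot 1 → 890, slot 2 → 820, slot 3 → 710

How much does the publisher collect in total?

Total revenue: $12980.00

Sorting advertisers: $8.51 (Vantage) > $6.34 (Calder) > $6.16 (Quill) > $3.22 (Stratus) > …
Slot 1: Vantage pays $6.34 × 890 = $5642.60
Slot 2: Calder pays $6.16 × 820 = $5051.20
Slot 3: Quill pays $3.22 × 710 = $2286.20
Total = $12980.00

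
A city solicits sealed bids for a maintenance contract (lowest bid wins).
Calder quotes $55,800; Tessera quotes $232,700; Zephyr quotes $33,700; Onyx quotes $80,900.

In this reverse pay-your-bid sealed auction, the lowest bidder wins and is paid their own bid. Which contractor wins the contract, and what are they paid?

Bids ranked: 33,700 (Zephyr) < 55,800 (Calder) < 80,900 (Onyx) < 232,700 (Tessera)
First-price: Zephyr is paid what they bid, $33,700.

Zephyr is paid $33,700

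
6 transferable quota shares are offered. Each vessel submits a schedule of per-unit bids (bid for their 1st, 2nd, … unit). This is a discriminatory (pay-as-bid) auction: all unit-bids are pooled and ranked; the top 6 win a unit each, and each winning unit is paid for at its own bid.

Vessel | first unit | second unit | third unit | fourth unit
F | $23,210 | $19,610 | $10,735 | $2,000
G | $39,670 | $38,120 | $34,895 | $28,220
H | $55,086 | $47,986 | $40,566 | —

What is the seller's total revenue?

Total revenue: $256,323

Pooled unit-bids ranked (top 6): 55,086 (H-1), 47,986 (H-2), 40,566 (H-3), 39,670 (G-1), 38,120 (G-2), 34,895 (G-3)
Next rejected bid: $28,220 (not a price — pay-as-bid).
Each winning unit pays its own bid.
Revenue = 55,086 + 47,986 + 40,566 + 39,670 + 38,120 + 34,895 = $256,323.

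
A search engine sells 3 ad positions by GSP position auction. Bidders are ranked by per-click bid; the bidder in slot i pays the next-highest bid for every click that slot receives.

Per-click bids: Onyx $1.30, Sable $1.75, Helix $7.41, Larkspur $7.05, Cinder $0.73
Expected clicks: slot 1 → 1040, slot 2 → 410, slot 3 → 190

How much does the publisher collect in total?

Total revenue: $8296.50

Ranked by bid: $7.41 (Helix) > $7.05 (Larkspur) > $1.75 (Sable) > $1.30 (Onyx) > …
Slot 1: Helix pays $7.05 × 1040 = $7332.00
Slot 2: Larkspur pays $1.75 × 410 = $717.50
Slot 3: Sable pays $1.30 × 190 = $247.00
Total = $8296.50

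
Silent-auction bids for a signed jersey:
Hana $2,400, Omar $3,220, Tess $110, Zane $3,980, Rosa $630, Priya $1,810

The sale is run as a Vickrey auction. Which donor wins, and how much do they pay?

Zane pays $3,220

Bids in order: 3,980 (Zane) > 3,220 (Omar) > 2,400 (Hana) > 1,810 (Priya) > 630 (Rosa) > 110 (Tess)
Zane wins with the highest bid; price is set by the runner-up at $3,220.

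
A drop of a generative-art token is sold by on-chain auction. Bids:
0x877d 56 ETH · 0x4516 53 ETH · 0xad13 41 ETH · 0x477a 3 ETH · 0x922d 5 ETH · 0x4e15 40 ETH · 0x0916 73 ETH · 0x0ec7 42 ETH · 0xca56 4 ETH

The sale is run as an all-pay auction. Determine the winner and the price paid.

0x0916 pays 73 ETH

Sorting bids: 73 (0x0916) > 56 (0x877d) > 53 (0x4516) > 42 (0x0ec7) > 41 (0xad13) > 40 (0x4e15) > …
0x0916 wins with the top bid; all bids are sunk regardless.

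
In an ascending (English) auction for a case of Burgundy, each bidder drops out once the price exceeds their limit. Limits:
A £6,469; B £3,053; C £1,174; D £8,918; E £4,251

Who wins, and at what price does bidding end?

Open ascending-bid auction: the price rises until one bidder remains; the winner pays the price at which the last rival dropped out.
Limits in order: 8,918 (D) > 6,469 (A) > 4,251 (E) > 3,053 (B) > 1,174 (C)
Once the price passes £6,469, only D is left; the hammer falls at A's limit of £6,469.

D wins at £6,469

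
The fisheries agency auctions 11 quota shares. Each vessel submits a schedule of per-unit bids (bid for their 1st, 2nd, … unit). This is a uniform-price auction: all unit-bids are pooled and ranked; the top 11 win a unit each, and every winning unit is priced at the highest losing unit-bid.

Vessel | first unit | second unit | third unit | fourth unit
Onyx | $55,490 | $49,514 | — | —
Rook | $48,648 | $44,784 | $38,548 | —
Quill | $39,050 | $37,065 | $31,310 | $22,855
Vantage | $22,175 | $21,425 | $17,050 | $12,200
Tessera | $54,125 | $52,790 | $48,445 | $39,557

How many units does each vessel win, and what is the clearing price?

All unit-bids, highest first — top 11: 55,490 (Onyx-1), 54,125 (Tessera-1), 52,790 (Tessera-2), 49,514 (Onyx-2), 48,648 (Rook-1), 48,445 (Tessera-3), 44,784 (Rook-2), 39,557 (Tessera-4), 39,050 (Quill-1), 38,548 (Rook-3), 37,065 (Quill-2)
First bid not allocated: $31,310.
Allocation: Onyx 2, Quill 2, Rook 3, Tessera 4.

Onyx 2, Quill 2, Rook 3, Tessera 4; clearing price $31,310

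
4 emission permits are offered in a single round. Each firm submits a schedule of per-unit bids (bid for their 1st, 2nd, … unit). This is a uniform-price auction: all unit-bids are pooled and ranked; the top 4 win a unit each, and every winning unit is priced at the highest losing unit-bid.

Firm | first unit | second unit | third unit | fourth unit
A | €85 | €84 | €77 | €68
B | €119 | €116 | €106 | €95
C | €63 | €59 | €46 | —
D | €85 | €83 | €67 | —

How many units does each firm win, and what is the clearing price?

B 4; clearing price €85

Pooled unit-bids ranked (top 4): 119 (B-1), 116 (B-2), 106 (B-3), 95 (B-4)
The (k+1)-th unit-bid is €85.
Allocation: B 4.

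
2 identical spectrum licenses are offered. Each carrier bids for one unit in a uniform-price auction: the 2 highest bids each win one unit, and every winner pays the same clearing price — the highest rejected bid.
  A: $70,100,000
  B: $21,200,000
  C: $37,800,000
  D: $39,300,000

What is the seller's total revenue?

Total revenue: $75,600,000

Bids ranked high→low: 70,100,000 (A), 39,300,000 (D), 37,800,000 (C), 21,200,000 (B)
Winners (2 units): A, D.
Clearing price = highest rejected bid = $37,800,000.
Total revenue = 2 × $37,800,000 = $75,600,000.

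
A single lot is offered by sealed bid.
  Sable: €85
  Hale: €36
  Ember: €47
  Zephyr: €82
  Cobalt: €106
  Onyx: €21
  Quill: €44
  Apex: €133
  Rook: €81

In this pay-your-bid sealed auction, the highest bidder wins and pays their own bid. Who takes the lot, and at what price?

Bids in order: 133 (Apex) > 106 (Cobalt) > 85 (Sable) > 82 (Zephyr) > 81 (Rook) > 47 (Ember) > …
Apex has the highest bid and pays exactly that: €133.

Apex pays €133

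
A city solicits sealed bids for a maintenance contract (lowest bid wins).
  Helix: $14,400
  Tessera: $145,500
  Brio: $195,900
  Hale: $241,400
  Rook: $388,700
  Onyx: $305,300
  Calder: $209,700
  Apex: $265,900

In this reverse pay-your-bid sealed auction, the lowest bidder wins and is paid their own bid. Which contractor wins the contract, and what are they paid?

Helix is paid $14,400

Sorting bids: 14,400 (Helix) < 145,500 (Tessera) < 195,900 (Brio) < 209,700 (Calder) < 241,400 (Hale) < 265,900 (Apex) < …
Helix is lowest → is paid own bid, $14,400.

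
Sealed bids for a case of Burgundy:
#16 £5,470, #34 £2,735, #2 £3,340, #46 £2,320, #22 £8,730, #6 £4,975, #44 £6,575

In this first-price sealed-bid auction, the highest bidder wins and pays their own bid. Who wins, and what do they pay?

#22 pays £8,730

First-price sealed-bid auction: the highest bidder wins and pays their own bid.
Bids ranked: 8,730 (#22) > 6,575 (#44) > 5,470 (#16) > 4,975 (#6) > 3,340 (#2) > 2,735 (#34) > …
#22 is highest → pays own bid, £8,730.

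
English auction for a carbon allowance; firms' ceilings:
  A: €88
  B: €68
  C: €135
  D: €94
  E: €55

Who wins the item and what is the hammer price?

C wins at €94

Open ascending-bid auction: the price rises until one bidder remains; the winner pays the price at which the last rival dropped out.
Sorting limits: 135 (C) > 94 (D) > 88 (A) > 68 (B) > 55 (E)
D is the last rival to drop out, at €94; C remains and wins at that price.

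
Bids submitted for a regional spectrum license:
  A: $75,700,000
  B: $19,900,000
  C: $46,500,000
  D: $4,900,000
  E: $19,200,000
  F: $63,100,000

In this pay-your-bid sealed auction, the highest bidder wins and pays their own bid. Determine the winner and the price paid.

A pays $75,700,000

Bids ranked: 75,700,000 (A) > 63,100,000 (F) > 46,500,000 (C) > 19,900,000 (B) > 19,200,000 (E) > 4,900,000 (D)
A has the highest bid and pays exactly that: $75,700,000.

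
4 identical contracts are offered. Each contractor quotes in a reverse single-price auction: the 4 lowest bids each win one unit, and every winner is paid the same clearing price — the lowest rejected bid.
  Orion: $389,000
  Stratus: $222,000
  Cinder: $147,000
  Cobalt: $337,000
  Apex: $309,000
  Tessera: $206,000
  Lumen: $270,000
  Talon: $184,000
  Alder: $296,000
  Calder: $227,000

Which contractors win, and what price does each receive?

Cinder, Talon, Tessera, Stratus; each is paid $227,000

Bids ranked low→high: 147,000 (Cinder), 184,000 (Talon), 206,000 (Tessera), 222,000 (Stratus), 227,000 (Calder), 270,000 (Lumen), …
Winners (4 units): Cinder, Talon, Tessera, Stratus.
Lowest unsuccessful bid: $227,000 → clearing price.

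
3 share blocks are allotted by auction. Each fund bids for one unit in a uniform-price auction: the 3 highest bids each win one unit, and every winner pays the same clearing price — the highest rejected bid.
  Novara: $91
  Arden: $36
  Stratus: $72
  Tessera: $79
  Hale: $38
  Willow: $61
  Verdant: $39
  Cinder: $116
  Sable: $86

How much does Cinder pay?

Bids ranked high→low: 116 (Cinder), 91 (Novara), 86 (Sable), 79 (Tessera), 72 (Stratus), …
Top 3: Cinder, Novara, Sable.
First losing bid is Tessera's $79, which sets the uniform price.
Cinder wins → pays $79.

Cinder pays $79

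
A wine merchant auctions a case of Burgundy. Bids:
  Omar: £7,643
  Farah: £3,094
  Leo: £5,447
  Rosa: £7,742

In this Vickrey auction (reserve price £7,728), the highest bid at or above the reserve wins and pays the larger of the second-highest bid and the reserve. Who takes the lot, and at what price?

Rosa pays £7,728

Vickrey auction (reserve price £7,728): the highest bid at or above the reserve wins and pays the larger of the second-highest bid and the reserve.
Bids ranked: 7,742 (Rosa) > 7,643 (Omar) > 5,447 (Leo) > 3,094 (Farah)
Rosa has the top bid at or above the reserve (£7,742).
max(second-highest £7,643, reserve £7,728) = £7,728.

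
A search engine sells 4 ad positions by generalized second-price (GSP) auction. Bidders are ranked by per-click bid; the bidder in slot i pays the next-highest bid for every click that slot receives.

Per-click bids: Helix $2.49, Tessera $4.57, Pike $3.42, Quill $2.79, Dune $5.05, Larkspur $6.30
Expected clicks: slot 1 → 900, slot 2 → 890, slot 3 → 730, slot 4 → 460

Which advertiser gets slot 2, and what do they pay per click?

Per-click bids in order: $6.30 (Larkspur) > $5.05 (Dune) > $4.57 (Tessera) > $3.42 (Pike) > $2.79 (Quill) > …
Slot 2 goes to the second-ranked bidder, Dune, who pays the next bid down: $4.57/click.

Dune; $4.57 per click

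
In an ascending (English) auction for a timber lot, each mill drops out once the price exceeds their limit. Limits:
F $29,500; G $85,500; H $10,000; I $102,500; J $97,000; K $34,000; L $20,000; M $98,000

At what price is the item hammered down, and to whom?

Sorting limits: 102,500 (I) > 98,000 (M) > 97,000 (J) > 85,500 (G) > 34,000 (K) > 29,500 (F) > …
M is the last rival to drop out, at $98,000; I remains and wins at that price.

I wins at $98,000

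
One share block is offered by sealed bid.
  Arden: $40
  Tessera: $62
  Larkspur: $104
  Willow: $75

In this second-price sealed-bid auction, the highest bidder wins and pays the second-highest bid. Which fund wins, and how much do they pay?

Sorting bids: 104 (Larkspur) > 75 (Willow) > 62 (Tessera) > 40 (Arden)
Larkspur wins with the highest bid; price is set by the runner-up at $75.

Larkspur pays $75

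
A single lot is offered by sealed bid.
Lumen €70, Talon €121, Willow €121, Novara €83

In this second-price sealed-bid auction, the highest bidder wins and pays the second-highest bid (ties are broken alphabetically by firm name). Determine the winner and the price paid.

Second-price sealed-bid auction: the highest bidder wins and pays the second-highest bid.
Bids ranked: 121 (Talon) > 121 (Willow) > 83 (Novara) > 70 (Lumen)
Talon and Willow tie at €121; tie-break gives it to Talon.
Second-price: Talon pays Willow's bid of €121.

Talon pays €121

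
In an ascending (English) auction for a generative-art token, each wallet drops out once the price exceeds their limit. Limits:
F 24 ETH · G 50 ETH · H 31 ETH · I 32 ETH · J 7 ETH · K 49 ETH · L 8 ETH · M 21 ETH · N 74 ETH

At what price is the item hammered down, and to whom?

Limits in order: 74 (N) > 50 (G) > 49 (K) > 32 (I) > 31 (H) > 24 (F) > …
G is the last rival to drop out, at 50 ETH; N remains and wins at that price.

N wins at 50 ETH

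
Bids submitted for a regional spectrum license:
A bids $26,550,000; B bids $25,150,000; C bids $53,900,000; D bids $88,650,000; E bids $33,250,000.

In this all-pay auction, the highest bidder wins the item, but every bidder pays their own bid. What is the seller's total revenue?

Rule: the highest bidder wins the item, but every bidder pays their own bid.
Bids ranked: 88,650,000 (D) > 53,900,000 (C) > 33,250,000 (E) > 26,550,000 (A) > 25,150,000 (B)
Every bidder forfeits their bid regardless of winning.
Revenue = 26,550,000 + 25,150,000 + 53,900,000 + 88,650,000 + 33,250,000 = $227,500,000.

Total revenue: $227,500,000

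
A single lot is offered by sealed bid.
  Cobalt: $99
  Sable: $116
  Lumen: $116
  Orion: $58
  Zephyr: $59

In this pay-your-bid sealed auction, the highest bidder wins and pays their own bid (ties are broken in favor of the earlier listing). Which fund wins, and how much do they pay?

Sable pays $116

Bids ranked: 116 (Sable) > 116 (Lumen) > 99 (Cobalt) > 59 (Zephyr) > 58 (Orion)
Tie at $116 → Sable wins by tie-break.
Sable is highest → pays own bid, $116.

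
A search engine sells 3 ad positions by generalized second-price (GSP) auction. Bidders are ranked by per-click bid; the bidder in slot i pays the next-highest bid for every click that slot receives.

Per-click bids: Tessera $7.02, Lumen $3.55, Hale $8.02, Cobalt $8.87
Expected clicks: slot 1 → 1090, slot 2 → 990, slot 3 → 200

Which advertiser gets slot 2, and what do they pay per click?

Ranked by bid: $8.87 (Cobalt) > $8.02 (Hale) > $7.02 (Tessera) > $3.55 (Lumen)
Slot 2 goes to the second-ranked bidder, Hale, who pays the next bid down: $7.02/click.

Hale; $7.02 per click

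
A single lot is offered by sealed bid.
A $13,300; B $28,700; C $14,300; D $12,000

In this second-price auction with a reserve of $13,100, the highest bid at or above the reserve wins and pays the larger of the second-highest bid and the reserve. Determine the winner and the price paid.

Second-price auction with a reserve of $13,100: the highest bid at or above the reserve wins and pays the larger of the second-highest bid and the reserve.
Sorting bids: 28,700 (B) > 14,300 (C) > 13,300 (A) > 12,000 (D)
Highest eligible bid: B at $28,700.
max(second-highest $14,300, reserve $13,100) = $14,300; the reserve does not bind.

B pays $14,300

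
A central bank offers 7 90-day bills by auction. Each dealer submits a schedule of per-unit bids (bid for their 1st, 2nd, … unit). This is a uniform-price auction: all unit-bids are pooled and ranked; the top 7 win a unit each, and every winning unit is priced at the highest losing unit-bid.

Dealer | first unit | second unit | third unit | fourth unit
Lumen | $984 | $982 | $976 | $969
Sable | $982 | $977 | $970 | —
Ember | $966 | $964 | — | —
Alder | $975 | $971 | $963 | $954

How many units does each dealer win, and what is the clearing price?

Alder 2, Lumen 3, Sable 2; clearing price $970

All unit-bids, highest first — top 7: 984 (Lumen-1), 982 (Lumen-2), 982 (Sable-1), 977 (Sable-2), 976 (Lumen-3), 975 (Alder-1), 971 (Alder-2)
The (k+1)-th unit-bid is $970.
Allocation: Alder 2, Lumen 3, Sable 2.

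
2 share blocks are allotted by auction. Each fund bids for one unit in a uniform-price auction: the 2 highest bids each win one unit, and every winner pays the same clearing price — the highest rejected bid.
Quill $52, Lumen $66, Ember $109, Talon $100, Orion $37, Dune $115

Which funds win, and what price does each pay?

Sorting: 115 (Dune), 109 (Ember), 100 (Talon), 66 (Lumen), …
Top 2: Dune, Ember.
Clearing price = highest rejected bid = $100.

Dune, Ember; each pays $100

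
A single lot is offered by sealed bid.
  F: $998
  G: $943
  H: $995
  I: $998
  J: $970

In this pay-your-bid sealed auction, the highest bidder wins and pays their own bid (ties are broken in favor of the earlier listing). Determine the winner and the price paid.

F pays $998

Pay-your-bid sealed auction: the highest bidder wins and pays their own bid.
Bids in order: 998 (F) > 998 (I) > 995 (H) > 970 (J) > 943 (G)
Tie at $998 → F wins by tie-break.
F is highest → pays own bid, $998.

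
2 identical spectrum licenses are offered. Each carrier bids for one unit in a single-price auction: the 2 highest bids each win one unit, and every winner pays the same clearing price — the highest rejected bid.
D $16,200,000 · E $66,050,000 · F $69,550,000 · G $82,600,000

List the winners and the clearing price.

Sorting: 82,600,000 (G), 69,550,000 (F), 66,050,000 (E), 16,200,000 (D)
Top 2: G, F.
Highest unsuccessful bid: $66,050,000 → clearing price.

G, F; each pays $66,050,000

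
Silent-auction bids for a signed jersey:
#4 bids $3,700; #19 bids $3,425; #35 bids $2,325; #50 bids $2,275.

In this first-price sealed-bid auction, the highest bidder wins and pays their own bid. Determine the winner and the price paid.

#4 pays $3,700

First-price sealed-bid auction: the highest bidder wins and pays their own bid.
Sorting bids: 3,700 (#4) > 3,425 (#19) > 2,325 (#35) > 2,275 (#50)
First-price: #4 pays what they bid, $3,700.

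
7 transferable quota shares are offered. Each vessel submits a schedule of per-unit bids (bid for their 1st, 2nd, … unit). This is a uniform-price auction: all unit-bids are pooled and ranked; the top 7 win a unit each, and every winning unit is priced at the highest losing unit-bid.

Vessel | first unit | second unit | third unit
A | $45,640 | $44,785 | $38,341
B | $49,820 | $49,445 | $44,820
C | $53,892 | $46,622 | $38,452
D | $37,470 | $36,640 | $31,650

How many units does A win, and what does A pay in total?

A: 2 units, pays $76,904

Merging the schedules and taking the best 7: 53,892 (C-1), 49,820 (B-1), 49,445 (B-2), 46,622 (C-2), 45,640 (A-1), 44,820 (B-3), 44,785 (A-2)
First bid not allocated: $38,452.
A wins 2 unit(s) at $38,452 each.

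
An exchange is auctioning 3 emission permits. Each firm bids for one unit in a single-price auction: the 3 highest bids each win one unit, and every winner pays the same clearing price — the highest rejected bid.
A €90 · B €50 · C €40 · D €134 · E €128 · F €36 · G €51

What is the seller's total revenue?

Total revenue: €153

Sorting: 134 (D), 128 (E), 90 (A), 51 (G), 50 (B), …
Top 3: D, E, A.
First losing bid is G's €51, which sets the uniform price.
Total revenue = 3 × €51 = €153.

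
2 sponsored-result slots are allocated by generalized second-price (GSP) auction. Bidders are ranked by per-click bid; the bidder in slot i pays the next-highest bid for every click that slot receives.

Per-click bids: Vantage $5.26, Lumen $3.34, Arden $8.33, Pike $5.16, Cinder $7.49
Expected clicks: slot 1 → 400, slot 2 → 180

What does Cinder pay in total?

Cinder pays $946.80

Per-click bids in order: $8.33 (Arden) > $7.49 (Cinder) > $5.26 (Vantage) > …
Cinder holds slot 2 → pays next bid $5.26 × 180 clicks = $946.80.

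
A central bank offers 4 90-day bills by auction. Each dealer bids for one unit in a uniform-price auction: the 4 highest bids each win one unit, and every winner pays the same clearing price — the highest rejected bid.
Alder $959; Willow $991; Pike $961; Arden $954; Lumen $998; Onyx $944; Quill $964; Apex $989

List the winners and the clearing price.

Bids ranked high→low: 998 (Lumen), 991 (Willow), 989 (Apex), 964 (Quill), 961 (Pike), 959 (Alder), …
Top 4: Lumen, Willow, Apex, Quill.
First losing bid is Pike's $961, which sets the uniform price.

Lumen, Willow, Apex, Quill; each pays $961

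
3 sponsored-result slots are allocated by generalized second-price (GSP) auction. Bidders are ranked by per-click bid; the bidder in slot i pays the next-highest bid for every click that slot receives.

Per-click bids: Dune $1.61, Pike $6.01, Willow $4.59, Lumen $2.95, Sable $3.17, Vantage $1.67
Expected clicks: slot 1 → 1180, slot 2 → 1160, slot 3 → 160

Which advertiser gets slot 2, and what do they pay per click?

Ranked by bid: $6.01 (Pike) > $4.59 (Willow) > $3.17 (Sable) > $2.95 (Lumen) > …
Slot 2 goes to the second-ranked bidder, Willow, who pays the next bid down: $3.17/click.

Willow; $3.17 per click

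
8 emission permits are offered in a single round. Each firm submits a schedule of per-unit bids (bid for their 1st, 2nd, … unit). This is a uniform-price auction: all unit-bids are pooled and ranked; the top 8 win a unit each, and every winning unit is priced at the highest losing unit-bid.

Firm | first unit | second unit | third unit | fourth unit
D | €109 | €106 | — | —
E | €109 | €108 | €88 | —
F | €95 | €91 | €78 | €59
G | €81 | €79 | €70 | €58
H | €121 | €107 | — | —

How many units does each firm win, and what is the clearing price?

D 2, E 2, F 2, H 2; clearing price €88

Merging the schedules and taking the best 8: 121 (H-1), 109 (D-1), 109 (E-1), 108 (E-2), 107 (H-2), 106 (D-2), 95 (F-1), 91 (F-2)
First bid not allocated: €88.
Allocation: D 2, E 2, F 2, H 2.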